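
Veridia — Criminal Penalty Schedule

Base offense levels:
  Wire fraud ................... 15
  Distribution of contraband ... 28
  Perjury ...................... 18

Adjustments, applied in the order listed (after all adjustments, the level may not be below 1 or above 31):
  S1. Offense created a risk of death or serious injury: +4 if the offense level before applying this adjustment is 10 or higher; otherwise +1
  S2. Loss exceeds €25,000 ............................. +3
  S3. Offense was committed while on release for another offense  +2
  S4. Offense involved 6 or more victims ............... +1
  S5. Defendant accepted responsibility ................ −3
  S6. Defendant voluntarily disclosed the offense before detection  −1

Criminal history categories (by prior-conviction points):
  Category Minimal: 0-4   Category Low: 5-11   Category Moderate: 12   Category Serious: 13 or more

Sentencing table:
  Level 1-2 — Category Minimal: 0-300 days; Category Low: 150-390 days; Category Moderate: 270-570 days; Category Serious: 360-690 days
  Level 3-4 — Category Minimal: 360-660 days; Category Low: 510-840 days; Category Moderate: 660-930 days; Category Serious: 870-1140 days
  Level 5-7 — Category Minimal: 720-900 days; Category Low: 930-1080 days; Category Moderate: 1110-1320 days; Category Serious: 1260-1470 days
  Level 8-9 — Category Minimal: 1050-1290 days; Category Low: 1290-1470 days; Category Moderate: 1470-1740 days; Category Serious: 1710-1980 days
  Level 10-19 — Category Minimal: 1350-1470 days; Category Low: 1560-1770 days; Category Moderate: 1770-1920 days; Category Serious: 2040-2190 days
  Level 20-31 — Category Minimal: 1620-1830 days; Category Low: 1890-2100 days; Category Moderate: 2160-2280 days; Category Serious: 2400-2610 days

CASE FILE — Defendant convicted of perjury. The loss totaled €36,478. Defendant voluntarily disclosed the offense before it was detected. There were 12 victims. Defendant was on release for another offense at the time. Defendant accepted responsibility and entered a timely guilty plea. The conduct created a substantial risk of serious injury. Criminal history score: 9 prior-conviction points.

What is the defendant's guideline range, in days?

Base offense level for perjury: 18.
S1 applies (level before this adjustment is 18 ≥ 10, so +4): 18 + 4 = 22.
S2 applies: 22 + 3 = 25.
S3 applies: 25 + 2 = 27.
S4 applies: 27 + 1 = 28.
S5 applies: 28 − 3 = 25.
S6 applies: 25 − 1 = 24.
Final offense level: 24.
Criminal history: 9 prior points → Category Low (5-11).
Level 24 falls in the 20-31 band.
Grid: Level 20-31 × Category Low = 1890-2100 days.

1890-2100 days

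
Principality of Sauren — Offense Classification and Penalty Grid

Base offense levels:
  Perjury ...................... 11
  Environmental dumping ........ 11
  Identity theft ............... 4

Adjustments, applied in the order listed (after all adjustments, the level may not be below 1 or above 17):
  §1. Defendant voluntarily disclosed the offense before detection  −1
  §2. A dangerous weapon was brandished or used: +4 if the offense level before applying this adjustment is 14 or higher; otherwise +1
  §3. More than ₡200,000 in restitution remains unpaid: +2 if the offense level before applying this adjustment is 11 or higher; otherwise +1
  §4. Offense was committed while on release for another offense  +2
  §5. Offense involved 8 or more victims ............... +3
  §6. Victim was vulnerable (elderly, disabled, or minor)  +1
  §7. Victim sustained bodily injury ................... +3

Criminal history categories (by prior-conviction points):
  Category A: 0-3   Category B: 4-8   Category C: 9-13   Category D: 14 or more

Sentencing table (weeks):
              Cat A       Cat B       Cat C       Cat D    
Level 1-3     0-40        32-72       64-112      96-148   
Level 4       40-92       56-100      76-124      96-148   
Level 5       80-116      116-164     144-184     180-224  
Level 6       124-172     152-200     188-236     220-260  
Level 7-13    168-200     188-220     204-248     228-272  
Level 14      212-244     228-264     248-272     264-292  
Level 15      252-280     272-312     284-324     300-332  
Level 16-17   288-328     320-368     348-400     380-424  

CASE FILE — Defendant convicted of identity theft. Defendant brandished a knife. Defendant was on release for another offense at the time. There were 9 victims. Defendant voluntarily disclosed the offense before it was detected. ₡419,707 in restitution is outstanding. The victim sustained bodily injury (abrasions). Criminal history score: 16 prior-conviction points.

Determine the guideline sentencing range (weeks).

228-272 weeks

Base offense level for identity theft: 4.
§1 applies: 4 − 1 = 3.
§2 applies (level before this adjustment is 3 < 14, so +1): 3 + 1 = 4.
§3 applies (level before this adjustment is 4 < 11, so +1): 4 + 1 = 5.
§4 applies: 5 + 2 = 7.
§5 applies: 7 + 3 = 10.
§7 applies: 10 + 3 = 13.
Final offense level: 13.
Criminal history: 16 prior points → Category D (14+).
Level 13 falls in the 7-13 band.
Grid: Level 7-13 × Category D = 228-272 weeks.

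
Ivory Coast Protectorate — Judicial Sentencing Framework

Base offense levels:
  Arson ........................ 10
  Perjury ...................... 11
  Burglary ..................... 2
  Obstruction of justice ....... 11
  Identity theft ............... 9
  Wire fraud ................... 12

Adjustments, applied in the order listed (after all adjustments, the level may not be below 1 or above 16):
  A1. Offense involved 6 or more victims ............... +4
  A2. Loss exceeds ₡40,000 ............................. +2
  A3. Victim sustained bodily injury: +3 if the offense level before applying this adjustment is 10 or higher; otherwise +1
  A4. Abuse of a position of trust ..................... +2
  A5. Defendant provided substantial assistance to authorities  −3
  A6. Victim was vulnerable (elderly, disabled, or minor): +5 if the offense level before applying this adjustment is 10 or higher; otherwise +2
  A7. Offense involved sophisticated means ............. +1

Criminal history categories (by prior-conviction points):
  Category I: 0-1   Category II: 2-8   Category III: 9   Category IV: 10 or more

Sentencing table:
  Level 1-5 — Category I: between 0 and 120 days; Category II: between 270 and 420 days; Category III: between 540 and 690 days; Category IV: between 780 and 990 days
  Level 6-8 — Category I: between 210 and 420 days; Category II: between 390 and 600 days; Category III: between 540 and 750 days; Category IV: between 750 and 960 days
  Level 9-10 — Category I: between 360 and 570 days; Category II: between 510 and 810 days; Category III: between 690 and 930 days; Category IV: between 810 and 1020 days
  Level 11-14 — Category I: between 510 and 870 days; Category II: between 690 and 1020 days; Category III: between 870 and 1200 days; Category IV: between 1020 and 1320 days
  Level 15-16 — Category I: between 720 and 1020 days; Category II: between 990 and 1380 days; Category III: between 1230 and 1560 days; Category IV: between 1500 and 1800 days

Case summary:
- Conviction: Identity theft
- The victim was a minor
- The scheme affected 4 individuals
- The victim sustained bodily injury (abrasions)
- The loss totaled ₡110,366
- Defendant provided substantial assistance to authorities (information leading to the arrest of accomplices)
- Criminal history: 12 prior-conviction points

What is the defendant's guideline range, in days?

Base offense level for identity theft: 9.
A2 applies: 9 + 2 = 11.
A3 applies (level before this adjustment is 11 ≥ 10, so +3): 11 + 3 = 14.
A5 applies: 14 − 3 = 11.
A6 applies (level before this adjustment is 11 ≥ 10, so +5): 11 + 5 = 16.
Final offense level: 16.
Criminal history: 12 prior points → Category IV (10+).
Level 16 falls in the 15-16 band.
Grid: Level 15-16 × Category IV = 1500-1800 days.

1500-1800 days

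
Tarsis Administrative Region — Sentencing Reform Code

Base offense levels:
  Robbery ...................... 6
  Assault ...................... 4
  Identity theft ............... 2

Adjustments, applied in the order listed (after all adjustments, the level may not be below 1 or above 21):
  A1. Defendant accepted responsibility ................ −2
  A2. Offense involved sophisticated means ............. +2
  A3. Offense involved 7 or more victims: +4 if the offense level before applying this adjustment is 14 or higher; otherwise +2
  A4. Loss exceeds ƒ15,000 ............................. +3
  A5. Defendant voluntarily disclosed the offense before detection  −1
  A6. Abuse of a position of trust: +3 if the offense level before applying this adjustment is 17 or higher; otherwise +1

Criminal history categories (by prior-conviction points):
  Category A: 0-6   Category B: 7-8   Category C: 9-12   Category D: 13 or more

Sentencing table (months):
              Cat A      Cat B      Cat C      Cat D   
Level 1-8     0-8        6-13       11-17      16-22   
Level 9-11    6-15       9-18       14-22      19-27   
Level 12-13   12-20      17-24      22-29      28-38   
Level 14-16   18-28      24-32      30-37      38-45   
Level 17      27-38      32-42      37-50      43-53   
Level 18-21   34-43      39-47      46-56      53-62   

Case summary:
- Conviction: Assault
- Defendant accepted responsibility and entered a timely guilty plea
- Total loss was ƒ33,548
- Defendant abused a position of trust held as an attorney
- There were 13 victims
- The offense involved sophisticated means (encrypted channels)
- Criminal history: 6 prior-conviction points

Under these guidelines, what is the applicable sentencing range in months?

6-15 months

Base offense level for assault: 4.
A1 applies: 4 − 2 = 2.
A2 applies: 2 + 2 = 4.
A3 applies (level before this adjustment is 4 < 14, so +2): 4 + 2 = 6.
A4 applies: 6 + 3 = 9.
A6 applies (level before this adjustment is 9 < 17, so +1): 9 + 1 = 10.
Final offense level: 10.
Criminal history: 6 prior points → Category A (0-6).
Level 10 falls in the 9-11 band.
Grid: Level 9-11 × Category A = 6-15 months.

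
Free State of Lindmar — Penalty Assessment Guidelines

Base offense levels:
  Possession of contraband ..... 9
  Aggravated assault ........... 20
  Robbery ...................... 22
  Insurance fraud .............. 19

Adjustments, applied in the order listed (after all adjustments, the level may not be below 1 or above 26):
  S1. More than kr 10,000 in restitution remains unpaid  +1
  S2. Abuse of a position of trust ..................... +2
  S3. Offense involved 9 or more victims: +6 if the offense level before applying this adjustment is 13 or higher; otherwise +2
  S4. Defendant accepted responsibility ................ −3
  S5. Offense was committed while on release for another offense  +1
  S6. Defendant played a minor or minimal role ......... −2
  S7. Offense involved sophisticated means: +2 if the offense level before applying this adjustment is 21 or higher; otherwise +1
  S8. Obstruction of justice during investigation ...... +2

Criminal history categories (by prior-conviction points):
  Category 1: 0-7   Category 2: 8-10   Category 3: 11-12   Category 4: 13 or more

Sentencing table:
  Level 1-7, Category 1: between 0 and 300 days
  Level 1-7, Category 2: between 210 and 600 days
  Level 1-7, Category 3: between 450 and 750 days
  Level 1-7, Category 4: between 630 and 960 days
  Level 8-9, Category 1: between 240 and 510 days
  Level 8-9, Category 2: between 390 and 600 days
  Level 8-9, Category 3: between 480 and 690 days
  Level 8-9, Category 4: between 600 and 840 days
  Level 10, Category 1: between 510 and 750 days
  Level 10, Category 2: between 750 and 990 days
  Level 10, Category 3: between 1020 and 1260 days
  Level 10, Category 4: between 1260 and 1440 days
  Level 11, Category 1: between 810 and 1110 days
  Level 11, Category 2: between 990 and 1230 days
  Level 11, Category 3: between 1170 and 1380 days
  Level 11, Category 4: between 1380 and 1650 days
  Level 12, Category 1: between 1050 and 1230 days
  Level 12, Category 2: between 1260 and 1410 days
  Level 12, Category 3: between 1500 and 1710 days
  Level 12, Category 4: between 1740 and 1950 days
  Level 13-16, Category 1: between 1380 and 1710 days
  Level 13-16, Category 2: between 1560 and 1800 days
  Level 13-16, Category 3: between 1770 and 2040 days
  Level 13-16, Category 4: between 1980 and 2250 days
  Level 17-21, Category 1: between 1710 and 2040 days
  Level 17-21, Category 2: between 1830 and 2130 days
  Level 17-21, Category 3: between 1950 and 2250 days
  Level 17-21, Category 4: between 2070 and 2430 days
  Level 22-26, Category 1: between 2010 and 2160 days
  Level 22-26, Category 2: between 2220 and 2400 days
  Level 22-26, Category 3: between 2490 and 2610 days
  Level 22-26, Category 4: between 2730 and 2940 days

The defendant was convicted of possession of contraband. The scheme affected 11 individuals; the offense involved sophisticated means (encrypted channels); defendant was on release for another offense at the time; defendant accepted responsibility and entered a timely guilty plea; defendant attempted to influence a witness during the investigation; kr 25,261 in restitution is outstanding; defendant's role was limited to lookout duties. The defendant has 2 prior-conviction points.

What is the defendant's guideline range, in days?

810-1110 days

Base offense level for possession of contraband: 9.
S1 applies: 9 + 1 = 10.
S3 applies (level before this adjustment is 10 < 13, so +2): 10 + 2 = 12.
S4 applies: 12 − 3 = 9.
S5 applies: 9 + 1 = 10.
S6 applies: 10 − 2 = 8.
S7 applies (level before this adjustment is 8 < 21, so +1): 8 + 1 = 9.
S8 applies: 9 + 2 = 11.
Final offense level: 11.
Criminal history: 2 prior points → Category 1 (0-7).
Level 11 falls in the 11 band.
Grid: Level 11 × Category 1 = 810-1110 days.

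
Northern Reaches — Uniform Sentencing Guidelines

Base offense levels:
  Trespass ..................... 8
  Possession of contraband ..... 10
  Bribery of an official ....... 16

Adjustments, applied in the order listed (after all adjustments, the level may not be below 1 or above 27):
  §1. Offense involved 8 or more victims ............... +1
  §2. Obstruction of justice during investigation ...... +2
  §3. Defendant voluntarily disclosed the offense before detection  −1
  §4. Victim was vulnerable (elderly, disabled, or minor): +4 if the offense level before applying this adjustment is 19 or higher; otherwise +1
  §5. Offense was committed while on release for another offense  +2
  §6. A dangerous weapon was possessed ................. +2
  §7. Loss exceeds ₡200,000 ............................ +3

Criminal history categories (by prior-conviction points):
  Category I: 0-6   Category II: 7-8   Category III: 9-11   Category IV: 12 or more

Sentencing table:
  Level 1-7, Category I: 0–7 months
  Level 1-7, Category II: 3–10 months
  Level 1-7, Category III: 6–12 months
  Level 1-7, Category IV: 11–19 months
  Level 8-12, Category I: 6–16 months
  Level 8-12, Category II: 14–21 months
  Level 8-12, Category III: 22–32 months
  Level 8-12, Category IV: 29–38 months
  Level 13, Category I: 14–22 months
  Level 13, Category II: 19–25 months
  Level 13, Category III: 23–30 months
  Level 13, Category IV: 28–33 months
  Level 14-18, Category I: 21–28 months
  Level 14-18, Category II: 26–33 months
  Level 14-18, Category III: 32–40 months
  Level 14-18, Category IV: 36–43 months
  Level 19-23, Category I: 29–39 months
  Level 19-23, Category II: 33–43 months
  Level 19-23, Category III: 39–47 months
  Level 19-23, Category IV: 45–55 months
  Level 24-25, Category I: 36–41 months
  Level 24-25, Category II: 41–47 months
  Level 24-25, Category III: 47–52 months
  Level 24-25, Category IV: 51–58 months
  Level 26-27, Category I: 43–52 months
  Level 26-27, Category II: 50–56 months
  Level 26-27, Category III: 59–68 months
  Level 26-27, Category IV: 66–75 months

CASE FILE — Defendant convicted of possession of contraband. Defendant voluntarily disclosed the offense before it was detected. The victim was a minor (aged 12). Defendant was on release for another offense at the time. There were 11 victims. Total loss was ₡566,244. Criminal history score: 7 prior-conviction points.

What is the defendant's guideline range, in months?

Base offense level for possession of contraband: 10.
§1 applies: 10 + 1 = 11.
§3 applies: 11 − 1 = 10.
§4 applies (level before this adjustment is 10 < 19, so +1): 10 + 1 = 11.
§5 applies: 11 + 2 = 13.
§7 applies: 13 + 3 = 16.
Final offense level: 16.
Criminal history: 7 prior points → Category II (7-8).
Level 16 falls in the 14-18 band.
Grid: Level 14-18 × Category II = 26-33 months.

26-33 months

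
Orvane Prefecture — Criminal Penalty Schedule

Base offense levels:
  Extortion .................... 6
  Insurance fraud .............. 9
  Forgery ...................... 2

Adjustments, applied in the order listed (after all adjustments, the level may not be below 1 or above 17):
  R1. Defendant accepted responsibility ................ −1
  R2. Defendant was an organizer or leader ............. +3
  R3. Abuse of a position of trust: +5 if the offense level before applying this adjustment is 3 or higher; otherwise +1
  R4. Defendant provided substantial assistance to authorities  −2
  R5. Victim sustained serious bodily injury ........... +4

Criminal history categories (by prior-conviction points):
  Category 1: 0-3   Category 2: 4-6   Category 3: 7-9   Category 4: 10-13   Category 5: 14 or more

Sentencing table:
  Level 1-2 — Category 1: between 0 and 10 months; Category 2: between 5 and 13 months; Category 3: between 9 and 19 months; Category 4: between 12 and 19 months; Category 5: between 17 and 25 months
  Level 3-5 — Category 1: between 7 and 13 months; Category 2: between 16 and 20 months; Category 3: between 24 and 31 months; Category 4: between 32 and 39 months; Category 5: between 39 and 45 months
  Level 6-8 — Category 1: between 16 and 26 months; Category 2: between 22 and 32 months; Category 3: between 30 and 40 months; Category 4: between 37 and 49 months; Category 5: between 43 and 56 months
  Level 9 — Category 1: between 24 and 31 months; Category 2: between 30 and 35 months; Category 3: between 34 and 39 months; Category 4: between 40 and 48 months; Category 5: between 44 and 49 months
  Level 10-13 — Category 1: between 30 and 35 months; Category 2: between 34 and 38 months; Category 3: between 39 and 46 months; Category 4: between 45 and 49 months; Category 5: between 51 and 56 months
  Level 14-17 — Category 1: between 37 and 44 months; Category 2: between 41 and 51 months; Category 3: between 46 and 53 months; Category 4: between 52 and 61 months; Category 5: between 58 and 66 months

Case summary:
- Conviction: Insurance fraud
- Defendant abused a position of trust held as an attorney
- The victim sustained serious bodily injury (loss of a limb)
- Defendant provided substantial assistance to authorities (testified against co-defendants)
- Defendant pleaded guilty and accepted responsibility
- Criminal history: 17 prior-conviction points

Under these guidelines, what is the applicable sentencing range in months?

Base offense level for insurance fraud: 9.
R1 applies: 9 − 1 = 8.
R2 does not apply.
R3 applies (level before this adjustment is 8 ≥ 3, so +5): 8 + 5 = 13.
R4 applies: 13 − 2 = 11.
R5 applies: 11 + 4 = 15.
Final offense level: 15.
Criminal history: 17 prior points → Category 5 (14+).
Level 15 falls in the 14-17 band.
Grid: Level 14-17 × Category 5 = 58-66 months.

58-66 months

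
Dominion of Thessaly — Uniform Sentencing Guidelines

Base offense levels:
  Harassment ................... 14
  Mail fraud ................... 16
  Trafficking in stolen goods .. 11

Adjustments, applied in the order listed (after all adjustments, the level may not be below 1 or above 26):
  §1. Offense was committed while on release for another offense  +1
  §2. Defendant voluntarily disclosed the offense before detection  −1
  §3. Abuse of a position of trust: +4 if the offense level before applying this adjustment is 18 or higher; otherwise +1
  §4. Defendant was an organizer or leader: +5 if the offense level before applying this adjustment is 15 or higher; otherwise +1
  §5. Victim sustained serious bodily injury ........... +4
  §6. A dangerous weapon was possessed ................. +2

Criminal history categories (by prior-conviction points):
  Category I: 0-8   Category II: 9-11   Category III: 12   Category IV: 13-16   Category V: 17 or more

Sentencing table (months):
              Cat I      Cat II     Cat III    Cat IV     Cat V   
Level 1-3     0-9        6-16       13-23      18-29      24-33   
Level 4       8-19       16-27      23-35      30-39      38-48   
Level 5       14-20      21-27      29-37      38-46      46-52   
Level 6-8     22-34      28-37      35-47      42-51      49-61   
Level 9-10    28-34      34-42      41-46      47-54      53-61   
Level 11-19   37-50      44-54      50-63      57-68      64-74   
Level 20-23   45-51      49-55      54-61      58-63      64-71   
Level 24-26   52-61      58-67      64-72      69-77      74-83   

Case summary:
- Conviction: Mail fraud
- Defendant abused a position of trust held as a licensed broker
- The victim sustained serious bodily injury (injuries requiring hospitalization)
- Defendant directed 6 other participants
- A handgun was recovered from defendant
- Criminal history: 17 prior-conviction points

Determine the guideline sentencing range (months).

Base offense level for mail fraud: 16.
§3 applies (level before this adjustment is 16 < 18, so +1): 16 + 1 = 17.
§4 applies (level before this adjustment is 17 ≥ 15, so +5): 17 + 5 = 22.
§5 applies: 22 + 4 = 26.
§6 applies: 26 + 2 = 28.
Level 28 exceeds the maximum of 26; capped at 26.
Final offense level: 26.
Criminal history: 17 prior points → Category V (17+).
Level 26 falls in the 24-26 band.
Grid: Level 24-26 × Category V = 74-83 months.

74-83 months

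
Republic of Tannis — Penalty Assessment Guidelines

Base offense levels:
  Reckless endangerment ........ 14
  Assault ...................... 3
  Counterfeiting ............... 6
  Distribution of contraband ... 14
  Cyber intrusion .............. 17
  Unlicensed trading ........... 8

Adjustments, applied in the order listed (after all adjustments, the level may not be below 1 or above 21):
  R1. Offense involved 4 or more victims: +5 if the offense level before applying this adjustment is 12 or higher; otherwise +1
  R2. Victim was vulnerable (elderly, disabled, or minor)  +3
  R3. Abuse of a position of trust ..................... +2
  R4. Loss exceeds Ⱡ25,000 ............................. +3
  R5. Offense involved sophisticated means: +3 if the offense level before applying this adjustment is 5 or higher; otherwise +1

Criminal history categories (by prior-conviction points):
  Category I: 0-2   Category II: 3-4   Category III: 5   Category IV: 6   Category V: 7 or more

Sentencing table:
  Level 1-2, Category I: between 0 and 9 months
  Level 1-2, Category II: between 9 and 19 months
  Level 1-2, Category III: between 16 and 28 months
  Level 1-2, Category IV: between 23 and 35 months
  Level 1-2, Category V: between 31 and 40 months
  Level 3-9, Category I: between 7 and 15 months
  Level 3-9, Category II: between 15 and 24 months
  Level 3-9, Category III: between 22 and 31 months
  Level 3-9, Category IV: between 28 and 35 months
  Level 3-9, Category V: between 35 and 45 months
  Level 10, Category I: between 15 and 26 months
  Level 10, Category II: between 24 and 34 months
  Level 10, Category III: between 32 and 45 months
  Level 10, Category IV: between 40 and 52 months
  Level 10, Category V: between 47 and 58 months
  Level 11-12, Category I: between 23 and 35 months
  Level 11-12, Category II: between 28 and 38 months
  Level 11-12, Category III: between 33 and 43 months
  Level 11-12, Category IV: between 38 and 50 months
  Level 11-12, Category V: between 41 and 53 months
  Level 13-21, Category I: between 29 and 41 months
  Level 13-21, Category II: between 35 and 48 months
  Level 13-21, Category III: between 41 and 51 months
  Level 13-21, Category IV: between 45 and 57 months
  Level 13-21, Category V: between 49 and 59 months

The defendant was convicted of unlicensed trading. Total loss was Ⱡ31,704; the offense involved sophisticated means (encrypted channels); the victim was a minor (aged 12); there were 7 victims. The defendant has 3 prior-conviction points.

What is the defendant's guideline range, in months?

Base offense level for unlicensed trading: 8.
R1 applies (level before this adjustment is 8 < 12, so +1): 8 + 1 = 9.
R2 applies: 9 + 3 = 12.
R4 applies: 12 + 3 = 15.
R5 applies (level before this adjustment is 15 ≥ 5, so +3): 15 + 3 = 18.
Final offense level: 18.
Criminal history: 3 prior points → Category II (3-4).
Level 18 falls in the 13-21 band.
Grid: Level 13-21 × Category II = 35-48 months.

35-48 months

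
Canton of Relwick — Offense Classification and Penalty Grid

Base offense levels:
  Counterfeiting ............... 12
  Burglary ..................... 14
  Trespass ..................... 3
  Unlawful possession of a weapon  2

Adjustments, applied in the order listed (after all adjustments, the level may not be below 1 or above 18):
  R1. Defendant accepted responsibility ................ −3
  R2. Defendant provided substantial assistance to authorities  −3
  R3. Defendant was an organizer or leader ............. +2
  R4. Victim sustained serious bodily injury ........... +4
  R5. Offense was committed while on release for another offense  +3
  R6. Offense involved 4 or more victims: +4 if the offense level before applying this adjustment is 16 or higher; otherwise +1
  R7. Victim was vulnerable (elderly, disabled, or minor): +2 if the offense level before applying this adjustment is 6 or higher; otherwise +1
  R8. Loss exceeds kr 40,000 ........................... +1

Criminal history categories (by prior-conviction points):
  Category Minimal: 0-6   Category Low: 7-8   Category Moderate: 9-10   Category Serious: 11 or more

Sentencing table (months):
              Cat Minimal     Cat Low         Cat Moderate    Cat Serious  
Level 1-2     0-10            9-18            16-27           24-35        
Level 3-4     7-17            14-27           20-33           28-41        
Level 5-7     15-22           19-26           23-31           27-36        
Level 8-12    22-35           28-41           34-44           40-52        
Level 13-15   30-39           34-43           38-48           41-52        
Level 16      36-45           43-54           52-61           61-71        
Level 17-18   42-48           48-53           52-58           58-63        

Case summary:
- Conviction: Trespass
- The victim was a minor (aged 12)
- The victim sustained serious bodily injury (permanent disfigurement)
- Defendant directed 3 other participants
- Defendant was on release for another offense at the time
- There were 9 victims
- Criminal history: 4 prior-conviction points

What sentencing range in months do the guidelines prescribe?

Base offense level for trespass: 3.
R1 does not apply.
R2 does not apply.
R3 applies: 3 + 2 = 5.
R4 applies: 5 + 4 = 9.
R5 applies: 9 + 3 = 12.
R6 applies (level before this adjustment is 12 < 16, so +1): 12 + 1 = 13.
R7 applies (level before this adjustment is 13 ≥ 6, so +2): 13 + 2 = 15.
R8 does not apply.
Final offense level: 15.
Criminal history: 4 prior points → Category Minimal (0-6).
Level 15 falls in the 13-15 band.
Grid: Level 13-15 × Category Minimal = 30-39 months.

30-39 months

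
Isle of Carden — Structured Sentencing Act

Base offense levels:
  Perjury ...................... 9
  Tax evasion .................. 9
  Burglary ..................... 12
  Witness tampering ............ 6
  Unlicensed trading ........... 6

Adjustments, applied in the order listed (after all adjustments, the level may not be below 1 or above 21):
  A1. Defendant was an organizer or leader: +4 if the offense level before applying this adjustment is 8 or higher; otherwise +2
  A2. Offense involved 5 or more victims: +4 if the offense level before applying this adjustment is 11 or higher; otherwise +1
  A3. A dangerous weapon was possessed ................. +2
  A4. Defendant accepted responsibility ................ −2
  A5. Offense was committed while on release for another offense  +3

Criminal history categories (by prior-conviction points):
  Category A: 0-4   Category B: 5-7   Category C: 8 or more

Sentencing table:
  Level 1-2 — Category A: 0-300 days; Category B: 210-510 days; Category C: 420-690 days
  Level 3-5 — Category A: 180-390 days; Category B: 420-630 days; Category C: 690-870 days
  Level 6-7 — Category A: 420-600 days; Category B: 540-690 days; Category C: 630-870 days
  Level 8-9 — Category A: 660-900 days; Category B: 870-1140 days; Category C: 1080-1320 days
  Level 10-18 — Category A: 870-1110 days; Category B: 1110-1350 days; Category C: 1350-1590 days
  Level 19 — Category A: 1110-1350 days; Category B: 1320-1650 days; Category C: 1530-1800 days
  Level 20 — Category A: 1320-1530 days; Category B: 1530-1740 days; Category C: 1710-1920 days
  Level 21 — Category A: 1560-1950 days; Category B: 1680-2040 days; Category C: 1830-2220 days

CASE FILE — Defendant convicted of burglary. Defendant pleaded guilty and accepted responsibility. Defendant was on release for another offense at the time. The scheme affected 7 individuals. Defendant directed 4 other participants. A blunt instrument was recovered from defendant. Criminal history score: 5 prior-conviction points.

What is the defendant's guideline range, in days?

1680-2040 days

Base offense level for burglary: 12.
A1 applies (level before this adjustment is 12 ≥ 8, so +4): 12 + 4 = 16.
A2 applies (level before this adjustment is 16 ≥ 11, so +4): 16 + 4 = 20.
A3 applies: 20 + 2 = 22.
A4 applies: 22 − 2 = 20.
A5 applies: 20 + 3 = 23.
Level 23 exceeds the maximum of 21; capped at 21.
Final offense level: 21.
Criminal history: 5 prior points → Category B (5-7).
Level 21 falls in the 21 band.
Grid: Level 21 × Category B = 1680-2040 days.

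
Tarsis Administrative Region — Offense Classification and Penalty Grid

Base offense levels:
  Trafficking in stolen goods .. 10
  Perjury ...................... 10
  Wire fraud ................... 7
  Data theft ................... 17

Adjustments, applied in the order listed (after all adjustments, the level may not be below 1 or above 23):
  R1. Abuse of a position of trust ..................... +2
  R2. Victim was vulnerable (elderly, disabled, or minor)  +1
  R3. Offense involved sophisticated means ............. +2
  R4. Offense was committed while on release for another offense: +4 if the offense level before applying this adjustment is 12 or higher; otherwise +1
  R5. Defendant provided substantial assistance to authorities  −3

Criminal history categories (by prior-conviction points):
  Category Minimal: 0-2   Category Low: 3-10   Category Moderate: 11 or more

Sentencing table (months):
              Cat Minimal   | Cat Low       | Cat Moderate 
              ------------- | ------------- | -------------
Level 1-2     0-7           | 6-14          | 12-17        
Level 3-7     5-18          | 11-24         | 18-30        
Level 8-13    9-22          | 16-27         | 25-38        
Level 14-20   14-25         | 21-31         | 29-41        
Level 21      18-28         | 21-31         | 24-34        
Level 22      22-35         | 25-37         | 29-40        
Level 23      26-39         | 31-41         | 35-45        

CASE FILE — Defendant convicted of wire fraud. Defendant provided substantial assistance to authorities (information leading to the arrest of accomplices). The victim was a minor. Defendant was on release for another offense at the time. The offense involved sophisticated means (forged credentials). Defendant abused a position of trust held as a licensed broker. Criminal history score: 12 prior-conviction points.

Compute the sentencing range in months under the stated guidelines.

Base offense level for wire fraud: 7.
R1 applies: 7 + 2 = 9.
R2 applies: 9 + 1 = 10.
R3 applies: 10 + 2 = 12.
R4 applies (level before this adjustment is 12 ≥ 12, so +4): 12 + 4 = 16.
R5 applies: 16 − 3 = 13.
Final offense level: 13.
Criminal history: 12 prior points → Category Moderate (11+).
Level 13 falls in the 8-13 band.
Grid: Level 8-13 × Category Moderate = 25-38 months.

25-38 months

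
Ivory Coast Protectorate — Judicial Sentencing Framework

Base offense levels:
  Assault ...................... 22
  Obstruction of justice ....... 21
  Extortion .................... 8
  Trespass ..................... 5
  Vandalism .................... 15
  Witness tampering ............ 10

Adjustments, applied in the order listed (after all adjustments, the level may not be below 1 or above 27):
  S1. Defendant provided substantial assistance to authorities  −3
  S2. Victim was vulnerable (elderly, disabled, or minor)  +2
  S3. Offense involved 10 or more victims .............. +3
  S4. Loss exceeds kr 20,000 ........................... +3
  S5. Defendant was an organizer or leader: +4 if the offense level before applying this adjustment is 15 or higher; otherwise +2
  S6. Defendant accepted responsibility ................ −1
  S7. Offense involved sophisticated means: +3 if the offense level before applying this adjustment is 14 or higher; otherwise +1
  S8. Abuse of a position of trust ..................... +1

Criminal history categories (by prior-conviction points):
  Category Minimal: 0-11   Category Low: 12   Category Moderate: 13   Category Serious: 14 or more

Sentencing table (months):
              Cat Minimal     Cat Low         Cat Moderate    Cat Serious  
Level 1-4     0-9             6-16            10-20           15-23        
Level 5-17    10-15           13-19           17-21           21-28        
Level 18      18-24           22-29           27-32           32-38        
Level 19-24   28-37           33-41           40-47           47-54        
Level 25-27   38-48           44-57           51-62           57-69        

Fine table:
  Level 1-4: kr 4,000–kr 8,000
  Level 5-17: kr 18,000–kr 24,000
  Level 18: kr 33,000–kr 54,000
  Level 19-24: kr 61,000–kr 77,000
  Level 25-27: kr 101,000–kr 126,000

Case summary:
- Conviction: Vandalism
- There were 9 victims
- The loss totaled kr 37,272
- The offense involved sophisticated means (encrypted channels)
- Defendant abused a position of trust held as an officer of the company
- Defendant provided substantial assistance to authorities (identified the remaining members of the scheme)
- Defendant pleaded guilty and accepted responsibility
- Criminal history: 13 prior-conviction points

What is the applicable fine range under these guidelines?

Base offense level for vandalism: 15.
S1 applies: 15 − 3 = 12.
S2 does not apply.
S4 applies: 12 + 3 = 15.
S6 applies: 15 − 1 = 14.
S7 applies (level before this adjustment is 14 ≥ 14, so +3): 14 + 3 = 17.
S8 applies: 17 + 1 = 18.
Final offense level: 18.
Level 18 falls in the 18 band.
Fine table: Level 18 → kr 33,000–kr 54,000.

kr 33,000–kr 54,000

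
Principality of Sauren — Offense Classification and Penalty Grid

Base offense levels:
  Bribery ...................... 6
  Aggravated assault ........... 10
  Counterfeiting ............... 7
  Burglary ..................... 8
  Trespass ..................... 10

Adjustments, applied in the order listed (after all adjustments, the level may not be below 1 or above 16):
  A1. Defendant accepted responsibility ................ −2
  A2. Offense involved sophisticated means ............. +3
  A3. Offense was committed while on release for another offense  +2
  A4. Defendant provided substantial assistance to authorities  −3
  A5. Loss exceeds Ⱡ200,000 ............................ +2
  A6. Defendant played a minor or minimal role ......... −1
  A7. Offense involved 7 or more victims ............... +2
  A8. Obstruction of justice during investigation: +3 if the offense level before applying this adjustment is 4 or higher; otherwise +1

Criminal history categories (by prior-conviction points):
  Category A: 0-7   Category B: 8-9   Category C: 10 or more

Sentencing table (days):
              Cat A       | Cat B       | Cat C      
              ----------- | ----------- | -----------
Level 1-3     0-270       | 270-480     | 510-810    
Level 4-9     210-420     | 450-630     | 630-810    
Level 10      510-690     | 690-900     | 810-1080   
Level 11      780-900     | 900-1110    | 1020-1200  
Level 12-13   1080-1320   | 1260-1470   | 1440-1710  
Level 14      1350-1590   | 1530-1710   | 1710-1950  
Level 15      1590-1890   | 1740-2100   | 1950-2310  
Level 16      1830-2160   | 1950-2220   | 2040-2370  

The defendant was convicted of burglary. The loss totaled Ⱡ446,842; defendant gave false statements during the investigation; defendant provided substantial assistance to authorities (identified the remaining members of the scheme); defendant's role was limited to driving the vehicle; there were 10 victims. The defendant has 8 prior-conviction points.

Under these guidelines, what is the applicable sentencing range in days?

Base offense level for burglary: 8.
A2 does not apply.
A4 applies: 8 − 3 = 5.
A5 applies: 5 + 2 = 7.
A6 applies: 7 − 1 = 6.
A7 applies: 6 + 2 = 8.
A8 applies (level before this adjustment is 8 ≥ 4, so +3): 8 + 3 = 11.
Final offense level: 11.
Criminal history: 8 prior points → Category B (8-9).
Level 11 falls in the 11 band.
Grid: Level 11 × Category B = 900-1110 days.

900-1110 days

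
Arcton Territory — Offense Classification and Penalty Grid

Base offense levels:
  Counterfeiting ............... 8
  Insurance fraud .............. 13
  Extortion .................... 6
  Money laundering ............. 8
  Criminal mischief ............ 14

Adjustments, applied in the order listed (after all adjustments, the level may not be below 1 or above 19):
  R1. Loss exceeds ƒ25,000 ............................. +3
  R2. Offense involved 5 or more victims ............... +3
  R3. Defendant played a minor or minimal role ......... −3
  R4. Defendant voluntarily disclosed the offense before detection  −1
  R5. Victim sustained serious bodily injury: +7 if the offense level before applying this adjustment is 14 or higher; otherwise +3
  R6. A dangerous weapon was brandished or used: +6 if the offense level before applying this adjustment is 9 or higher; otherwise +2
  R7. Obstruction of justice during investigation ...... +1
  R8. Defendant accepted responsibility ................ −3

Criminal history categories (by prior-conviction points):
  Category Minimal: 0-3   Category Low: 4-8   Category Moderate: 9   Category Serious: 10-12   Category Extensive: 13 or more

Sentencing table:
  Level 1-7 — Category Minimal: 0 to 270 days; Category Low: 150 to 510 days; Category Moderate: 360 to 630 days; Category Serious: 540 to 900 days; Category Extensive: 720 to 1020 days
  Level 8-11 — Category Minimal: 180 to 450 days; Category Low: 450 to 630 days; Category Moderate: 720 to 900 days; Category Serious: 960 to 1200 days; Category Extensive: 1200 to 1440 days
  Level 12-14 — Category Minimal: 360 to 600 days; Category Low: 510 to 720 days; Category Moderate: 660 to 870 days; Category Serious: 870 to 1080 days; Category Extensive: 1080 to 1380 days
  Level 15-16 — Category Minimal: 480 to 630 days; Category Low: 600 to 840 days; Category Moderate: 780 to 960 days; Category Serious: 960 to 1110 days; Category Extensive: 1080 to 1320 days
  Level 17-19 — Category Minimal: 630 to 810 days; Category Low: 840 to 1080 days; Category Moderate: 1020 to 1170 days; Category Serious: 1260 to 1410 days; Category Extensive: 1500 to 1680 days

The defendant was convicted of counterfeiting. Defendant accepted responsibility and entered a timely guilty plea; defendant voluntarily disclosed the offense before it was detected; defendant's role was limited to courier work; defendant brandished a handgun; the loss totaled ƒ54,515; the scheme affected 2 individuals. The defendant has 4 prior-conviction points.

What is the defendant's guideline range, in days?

150-510 days

Base offense level for counterfeiting: 8.
R1 applies: 8 + 3 = 11.
R3 applies: 11 − 3 = 8.
R4 applies: 8 − 1 = 7.
R5 does not apply.
R6 applies (level before this adjustment is 7 < 9, so +2): 7 + 2 = 9.
R8 applies: 9 − 3 = 6.
Final offense level: 6.
Criminal history: 4 prior points → Category Low (4-8).
Level 6 falls in the 1-7 band.
Grid: Level 1-7 × Category Low = 150-510 days.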